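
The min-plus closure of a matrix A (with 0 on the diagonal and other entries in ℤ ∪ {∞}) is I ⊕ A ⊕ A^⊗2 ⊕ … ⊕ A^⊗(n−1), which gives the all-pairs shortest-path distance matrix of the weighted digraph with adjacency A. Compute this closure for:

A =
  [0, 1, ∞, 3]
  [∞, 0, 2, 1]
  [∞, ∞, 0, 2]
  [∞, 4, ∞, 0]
Closure =
  [0, 1, 3, 2]
  [∞, 0, 2, 1]
  [∞, 6, 0, 2]
  [∞, 4, 6, 0]

This is the Floyd-Warshall all-pairs shortest-path computation. For each intermediate vertex k = 0, 1, …, 3, update dist[i][j] ← min(dist[i][j], dist[i][k] + dist[k][j]). The final matrix gives, for each (i, j), the minimum total weight of any directed path from i to j (possibly empty when i = j).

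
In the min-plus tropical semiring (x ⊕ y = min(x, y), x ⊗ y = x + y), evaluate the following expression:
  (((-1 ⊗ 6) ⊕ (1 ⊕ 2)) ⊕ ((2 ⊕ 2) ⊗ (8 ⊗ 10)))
(((-1 ⊗ 6) ⊕ (1 ⊕ 2)) ⊕ ((2 ⊕ 2) ⊗ (8 ⊗ 10))) = 1

Expand innermost to outermost. Recall ⊕ takes the minimum of its arguments and ⊗ takes their sum. Working out the expression (((-1 ⊗ 6) ⊕ (1 ⊕ 2)) ⊕ ((2 ⊕ 2) ⊗ (8 ⊗ 10))) gives 1.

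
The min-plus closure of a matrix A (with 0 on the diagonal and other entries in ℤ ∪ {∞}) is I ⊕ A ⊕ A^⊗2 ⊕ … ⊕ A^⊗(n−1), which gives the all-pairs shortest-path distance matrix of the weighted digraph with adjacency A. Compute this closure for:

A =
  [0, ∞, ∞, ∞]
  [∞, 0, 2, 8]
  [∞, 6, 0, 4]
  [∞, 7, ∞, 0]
Closure =
  [0, ∞, ∞, ∞]
  [∞, 0, 2, 6]
  [∞, 6, 0, 4]
  [∞, 7, 9, 0]

This is the Floyd-Warshall all-pairs shortest-path computation. For each intermediate vertex k = 0, 1, …, 3, update dist[i][j] ← min(dist[i][j], dist[i][k] + dist[k][j]). The final matrix gives, for each (i, j), the minimum total weight of any directed path from i to j (possibly empty when i = j).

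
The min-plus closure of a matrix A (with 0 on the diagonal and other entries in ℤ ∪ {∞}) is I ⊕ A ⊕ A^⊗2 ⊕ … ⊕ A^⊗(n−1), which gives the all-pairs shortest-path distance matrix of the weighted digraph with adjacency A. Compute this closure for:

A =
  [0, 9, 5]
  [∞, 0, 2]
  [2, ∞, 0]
Closure =
  [0, 9, 5]
  [4, 0, 2]
  [2, 11, 0]

This is the Floyd-Warshall all-pairs shortest-path computation. For each intermediate vertex k = 0, 1, …, 2, update dist[i][j] ← min(dist[i][j], dist[i][k] + dist[k][j]). The final matrix gives, for each (i, j), the minimum total weight of any directed path from i to j (possibly empty when i = j).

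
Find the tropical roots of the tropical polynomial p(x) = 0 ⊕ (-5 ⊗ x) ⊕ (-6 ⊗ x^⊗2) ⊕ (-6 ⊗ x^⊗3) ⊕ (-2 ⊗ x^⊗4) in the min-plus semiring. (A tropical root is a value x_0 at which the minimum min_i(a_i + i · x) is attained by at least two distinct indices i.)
Roots: {-4, 0, 1, 5}

Each tropical root is a break point of the lower envelope of the lines y = a_i + i · x (there are 5 lines, with slopes 0, 1, ..., 4). Only the lines that attain the minimum somewhere contribute to roots; other lines are dominated. Here the surviving (envelope) indices are i = 4, i = 3, i = 2, i = 1, i = 0.
Intersections between consecutive envelope lines give the roots: for adjacent envelope indices i < j the intersection is x = (a_i − a_j) / (j − i). Reading off the sorted break points: {-4, 0, 1, 5}.
Verification: at each break x_0, at least two indices attain the minimum of min_i(a_i + i · x_0).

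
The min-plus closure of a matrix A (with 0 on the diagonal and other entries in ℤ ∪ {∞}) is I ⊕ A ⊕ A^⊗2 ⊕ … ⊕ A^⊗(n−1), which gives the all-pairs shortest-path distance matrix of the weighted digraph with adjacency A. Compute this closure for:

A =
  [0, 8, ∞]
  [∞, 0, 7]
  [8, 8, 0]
Closure =
  [0, 8, 15]
  [15, 0, 7]
  [8, 8, 0]

This is the Floyd-Warshall all-pairs shortest-path computation. For each intermediate vertex k = 0, 1, …, 2, update dist[i][j] ← min(dist[i][j], dist[i][k] + dist[k][j]). The final matrix gives, for each (i, j), the minimum total weight of any directed path from i to j (possibly empty when i = j).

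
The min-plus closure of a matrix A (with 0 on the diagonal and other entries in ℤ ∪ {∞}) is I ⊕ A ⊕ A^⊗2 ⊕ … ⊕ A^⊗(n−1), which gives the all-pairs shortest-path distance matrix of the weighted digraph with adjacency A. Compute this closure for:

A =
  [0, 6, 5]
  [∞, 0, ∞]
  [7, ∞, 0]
Closure =
  [0, 6, 5]
  [∞, 0, ∞]
  [7, 13, 0]

This is the Floyd-Warshall all-pairs shortest-path computation. For each intermediate vertex k = 0, 1, …, 2, update dist[i][j] ← min(dist[i][j], dist[i][k] + dist[k][j]). The final matrix gives, for each (i, j), the minimum total weight of any directed path from i to j (possibly empty when i = j).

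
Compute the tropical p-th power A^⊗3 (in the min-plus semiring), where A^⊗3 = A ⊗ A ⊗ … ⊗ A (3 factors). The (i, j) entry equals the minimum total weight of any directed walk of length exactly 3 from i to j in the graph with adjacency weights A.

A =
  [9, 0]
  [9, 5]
A^⊗3 =
  [14, 9]
  [18, 14]

Each entry (A^⊗3)_ij equals the minimum over all length-3 walks i = v_0 → v_1 → … → v_3 = j of Σ_t A[v_t][v_{t+1}]. For example, for (i, j) = (0, 1) we minimise over 4 possible intermediate vertex sequences; the minimum is 9, attained along the walk 0 → 1 → 0 → 1.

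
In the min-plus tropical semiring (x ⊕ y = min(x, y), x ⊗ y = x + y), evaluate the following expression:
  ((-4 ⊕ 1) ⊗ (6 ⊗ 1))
((-4 ⊕ 1) ⊗ (6 ⊗ 1)) = 3

Expand innermost to outermost. Recall ⊕ takes the minimum of its arguments and ⊗ takes their sum. Working out the expression ((-4 ⊕ 1) ⊗ (6 ⊗ 1)) gives 3.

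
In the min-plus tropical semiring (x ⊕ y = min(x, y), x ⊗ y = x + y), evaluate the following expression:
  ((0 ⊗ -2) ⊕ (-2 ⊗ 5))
((0 ⊗ -2) ⊕ (-2 ⊗ 5)) = -2

Expand innermost to outermost. Recall ⊕ takes the minimum of its arguments and ⊗ takes their sum. Working out the expression ((0 ⊗ -2) ⊕ (-2 ⊗ 5)) gives -2.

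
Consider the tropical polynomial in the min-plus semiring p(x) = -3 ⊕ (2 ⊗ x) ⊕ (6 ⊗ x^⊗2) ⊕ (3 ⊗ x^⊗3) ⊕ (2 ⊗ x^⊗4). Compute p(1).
p(1) = -3

A tropical monomial a ⊗ x^⊗i evaluates to a + i · x. Evaluating each term at x = 1:
  Term 0 contributes -3 + 0 · 1 = -3
  Term 1 contributes 2 + 1 · 1 = 3
  Term 2 contributes 6 + 2 · 1 = 8
  Term 3 contributes 3 + 3 · 1 = 6
  Term 4 contributes 2 + 4 · 1 = 6
p(1) = ⊕ of these = min[-3, 3, 8, 6, 6] = -3.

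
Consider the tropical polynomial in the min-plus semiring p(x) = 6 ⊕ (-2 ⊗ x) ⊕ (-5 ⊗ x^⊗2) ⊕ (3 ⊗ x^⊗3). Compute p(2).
p(2) = -1

A tropical monomial a ⊗ x^⊗i evaluates to a + i · x. Evaluating each term at x = 2:
  Term 0 contributes 6 + 0 · 2 = 6
  Term 1 contributes -2 + 1 · 2 = 0
  Term 2 contributes -5 + 2 · 2 = -1
  Term 3 contributes 3 + 3 · 2 = 9
p(2) = ⊕ of these = min[6, 0, -1, 9] = -1.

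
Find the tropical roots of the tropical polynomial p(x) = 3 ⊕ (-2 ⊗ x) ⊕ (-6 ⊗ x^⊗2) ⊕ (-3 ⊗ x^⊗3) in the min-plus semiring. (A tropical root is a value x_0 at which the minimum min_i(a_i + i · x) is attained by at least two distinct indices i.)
Roots: {-3, 4, 5}

Each tropical root is a break point of the lower envelope of the lines y = a_i + i · x (there are 4 lines, with slopes 0, 1, ..., 3). Only the lines that attain the minimum somewhere contribute to roots; other lines are dominated. Here the surviving (envelope) indices are i = 3, i = 2, i = 1, i = 0.
Intersections between consecutive envelope lines give the roots: for adjacent envelope indices i < j the intersection is x = (a_i − a_j) / (j − i). Reading off the sorted break points: {-3, 4, 5}.
Verification: at each break x_0, at least two indices attain the minimum of min_i(a_i + i · x_0).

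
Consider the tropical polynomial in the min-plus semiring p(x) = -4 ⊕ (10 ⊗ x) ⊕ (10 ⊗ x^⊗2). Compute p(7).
p(7) = -4

A tropical monomial a ⊗ x^⊗i evaluates to a + i · x. Evaluating each term at x = 7:
  Term 0 contributes -4 + 0 · 7 = -4
  Term 1 contributes 10 + 1 · 7 = 17
  Term 2 contributes 10 + 2 · 7 = 24
p(7) = ⊕ of these = min[-4, 17, 24] = -4.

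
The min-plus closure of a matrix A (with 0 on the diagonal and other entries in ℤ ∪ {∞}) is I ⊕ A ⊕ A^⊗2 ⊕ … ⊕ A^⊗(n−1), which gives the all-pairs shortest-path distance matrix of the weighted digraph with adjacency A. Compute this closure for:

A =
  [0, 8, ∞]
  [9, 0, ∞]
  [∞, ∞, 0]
Closure =
  [0, 8, ∞]
  [9, 0, ∞]
  [∞, ∞, 0]

This is the Floyd-Warshall all-pairs shortest-path computation. For each intermediate vertex k = 0, 1, …, 2, update dist[i][j] ← min(dist[i][j], dist[i][k] + dist[k][j]). The final matrix gives, for each (i, j), the minimum total weight of any directed path from i to j (possibly empty when i = j).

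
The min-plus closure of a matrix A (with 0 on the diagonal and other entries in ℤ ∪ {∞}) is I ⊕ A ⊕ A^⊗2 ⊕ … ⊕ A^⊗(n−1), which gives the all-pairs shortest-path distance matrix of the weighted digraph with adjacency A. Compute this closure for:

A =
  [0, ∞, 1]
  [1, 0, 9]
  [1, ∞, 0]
Closure =
  [0, ∞, 1]
  [1, 0, 2]
  [1, ∞, 0]

This is the Floyd-Warshall all-pairs shortest-path computation. For each intermediate vertex k = 0, 1, …, 2, update dist[i][j] ← min(dist[i][j], dist[i][k] + dist[k][j]). The final matrix gives, for each (i, j), the minimum total weight of any directed path from i to j (possibly empty when i = j).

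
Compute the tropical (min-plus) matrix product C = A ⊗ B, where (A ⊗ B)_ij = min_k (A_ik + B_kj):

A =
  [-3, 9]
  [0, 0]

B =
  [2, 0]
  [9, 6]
A ⊗ B =
  [-1, -3]
  [2, 0]

Apply the min-plus product entry-by-entry:
  C[0][0] = min over k of (A[0][0] + B[0][0] = -3 + 2 = -1, A[0][1] + B[1][0] = 9 + 9 = 18) = -1 (attained at k = 0)
  C[0][1] = min over k of (A[0][0] + B[0][1] = -3 + 0 = -3, A[0][1] + B[1][1] = 9 + 6 = 15) = -3 (attained at k = 0)
  C[1][0] = min over k of (A[1][0] + B[0][0] = 0 + 2 = 2, A[1][1] + B[1][0] = 0 + 9 = 9) = 2 (attained at k = 0)
  C[1][1] = min over k of (A[1][0] + B[0][1] = 0 + 0 = 0, A[1][1] + B[1][1] = 0 + 6 = 6) = 0 (attained at k = 0)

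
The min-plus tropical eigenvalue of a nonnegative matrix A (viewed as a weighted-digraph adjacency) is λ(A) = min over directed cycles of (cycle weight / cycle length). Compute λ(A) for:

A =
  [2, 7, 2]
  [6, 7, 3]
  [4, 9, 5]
λ(A) = 2

Enumerate directed cycles and compute their means (weight / length). Sample:
  cycle 0 → 0: weight = 2, length = 1, mean = 2/1 ≈ 2.000
  cycle 1 → 1: weight = 7, length = 1, mean = 7/1 ≈ 7.000
  cycle 2 → 2: weight = 5, length = 1, mean = 5/1 ≈ 5.000
  cycle 0 → 1 → 0: weight = 13, length = 2, mean = 13/2 ≈ 6.500
  cycle 0 → 2 → 0: weight = 6, length = 2, mean = 6/2 ≈ 3.000
  cycle 1 → 0 → 1: weight = 13, length = 2, mean = 13/2 ≈ 6.500
Minimum mean = 2.000, attained e.g. along the cycle 0 → 0 with weight 2 and length 1. So λ(A) = 2/1 = 2.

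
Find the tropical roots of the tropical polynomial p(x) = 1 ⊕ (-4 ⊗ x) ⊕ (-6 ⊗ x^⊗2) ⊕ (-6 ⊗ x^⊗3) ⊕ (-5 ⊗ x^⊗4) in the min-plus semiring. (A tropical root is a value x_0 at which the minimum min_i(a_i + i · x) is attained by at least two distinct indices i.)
Roots: {-1, 0, 2, 5}

Each tropical root is a break point of the lower envelope of the lines y = a_i + i · x (there are 5 lines, with slopes 0, 1, ..., 4). Only the lines that attain the minimum somewhere contribute to roots; other lines are dominated. Here the surviving (envelope) indices are i = 4, i = 3, i = 2, i = 1, i = 0.
Intersections between consecutive envelope lines give the roots: for adjacent envelope indices i < j the intersection is x = (a_i − a_j) / (j − i). Reading off the sorted break points: {-1, 0, 2, 5}.
Verification: at each break x_0, at least two indices attain the minimum of min_i(a_i + i · x_0).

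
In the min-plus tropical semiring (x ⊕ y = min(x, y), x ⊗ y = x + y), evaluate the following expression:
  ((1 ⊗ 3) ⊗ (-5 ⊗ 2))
((1 ⊗ 3) ⊗ (-5 ⊗ 2)) = 1

Expand innermost to outermost. Recall ⊕ takes the minimum of its arguments and ⊗ takes their sum. Working out the expression ((1 ⊗ 3) ⊗ (-5 ⊗ 2)) gives 1.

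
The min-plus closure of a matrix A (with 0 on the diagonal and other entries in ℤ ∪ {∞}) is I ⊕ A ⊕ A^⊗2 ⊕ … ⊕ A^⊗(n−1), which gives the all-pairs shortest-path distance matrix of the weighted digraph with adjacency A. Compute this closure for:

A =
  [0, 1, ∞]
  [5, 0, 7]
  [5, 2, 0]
Closure =
  [0, 1, 8]
  [5, 0, 7]
  [5, 2, 0]

This is the Floyd-Warshall all-pairs shortest-path computation. For each intermediate vertex k = 0, 1, …, 2, update dist[i][j] ← min(dist[i][j], dist[i][k] + dist[k][j]). The final matrix gives, for each (i, j), the minimum total weight of any directed path from i to j (possibly empty when i = j).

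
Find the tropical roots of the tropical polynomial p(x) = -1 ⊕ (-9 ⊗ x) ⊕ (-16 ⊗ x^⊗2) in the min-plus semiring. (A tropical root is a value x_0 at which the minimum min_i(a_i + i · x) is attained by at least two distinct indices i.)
Roots: {7, 8}

Each tropical root is a break point of the lower envelope of the lines y = a_i + i · x (there are 3 lines, with slopes 0, 1, ..., 2). Only the lines that attain the minimum somewhere contribute to roots; other lines are dominated. Here the surviving (envelope) indices are i = 2, i = 1, i = 0.
Intersections between consecutive envelope lines give the roots: for adjacent envelope indices i < j the intersection is x = (a_i − a_j) / (j − i). Reading off the sorted break points: {7, 8}.
Verification: at each break x_0, at least two indices attain the minimum of min_i(a_i + i · x_0).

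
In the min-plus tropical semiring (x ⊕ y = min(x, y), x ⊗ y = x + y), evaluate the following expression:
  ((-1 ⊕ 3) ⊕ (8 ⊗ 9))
((-1 ⊕ 3) ⊕ (8 ⊗ 9)) = -1

Expand innermost to outermost. Recall ⊕ takes the minimum of its arguments and ⊗ takes their sum. Working out the expression ((-1 ⊕ 3) ⊕ (8 ⊗ 9)) gives -1.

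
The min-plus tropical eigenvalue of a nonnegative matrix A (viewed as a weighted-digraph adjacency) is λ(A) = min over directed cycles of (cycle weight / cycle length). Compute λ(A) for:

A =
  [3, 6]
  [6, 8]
λ(A) = 3

Enumerate directed cycles and compute their means (weight / length). Sample:
  cycle 0 → 0: weight = 3, length = 1, mean = 3/1 ≈ 3.000
  cycle 1 → 1: weight = 8, length = 1, mean = 8/1 ≈ 8.000
  cycle 0 → 1 → 0: weight = 12, length = 2, mean = 12/2 ≈ 6.000
  cycle 1 → 0 → 1: weight = 12, length = 2, mean = 12/2 ≈ 6.000
Minimum mean = 3.000, attained e.g. along the cycle 0 → 0 with weight 3 and length 1. So λ(A) = 3/1 = 3.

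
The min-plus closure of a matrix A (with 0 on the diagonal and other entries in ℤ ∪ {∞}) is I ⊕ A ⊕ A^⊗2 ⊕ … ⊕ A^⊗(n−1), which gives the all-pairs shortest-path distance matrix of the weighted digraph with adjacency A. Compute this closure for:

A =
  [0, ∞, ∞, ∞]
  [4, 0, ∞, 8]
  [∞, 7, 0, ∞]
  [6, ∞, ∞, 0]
Closure =
  [0, ∞, ∞, ∞]
  [4, 0, ∞, 8]
  [11, 7, 0, 15]
  [6, ∞, ∞, 0]

This is the Floyd-Warshall all-pairs shortest-path computation. For each intermediate vertex k = 0, 1, …, 3, update dist[i][j] ← min(dist[i][j], dist[i][k] + dist[k][j]). The final matrix gives, for each (i, j), the minimum total weight of any directed path from i to j (possibly empty when i = j).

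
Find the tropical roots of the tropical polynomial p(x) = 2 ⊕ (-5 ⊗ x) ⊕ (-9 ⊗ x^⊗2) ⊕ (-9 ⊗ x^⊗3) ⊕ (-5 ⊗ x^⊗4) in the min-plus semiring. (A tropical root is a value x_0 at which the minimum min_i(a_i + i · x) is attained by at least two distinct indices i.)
Roots: {-4, 0, 4, 7}

Each tropical root is a break point of the lower envelope of the lines y = a_i + i · x (there are 5 lines, with slopes 0, 1, ..., 4). Only the lines that attain the minimum somewhere contribute to roots; other lines are dominated. Here the surviving (envelope) indices are i = 4, i = 3, i = 2, i = 1, i = 0.
Intersections between consecutive envelope lines give the roots: for adjacent envelope indices i < j the intersection is x = (a_i − a_j) / (j − i). Reading off the sorted break points: {-4, 0, 4, 7}.
Verification: at each break x_0, at least two indices attain the minimum of min_i(a_i + i · x_0).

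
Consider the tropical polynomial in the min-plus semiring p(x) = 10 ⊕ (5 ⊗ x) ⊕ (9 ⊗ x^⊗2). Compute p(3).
p(3) = 8

A tropical monomial a ⊗ x^⊗i evaluates to a + i · x. Evaluating each term at x = 3:
  Term 0 contributes 10 + 0 · 3 = 10
  Term 1 contributes 5 + 1 · 3 = 8
  Term 2 contributes 9 + 2 · 3 = 15
p(3) = ⊕ of these = min[10, 8, 15] = 8.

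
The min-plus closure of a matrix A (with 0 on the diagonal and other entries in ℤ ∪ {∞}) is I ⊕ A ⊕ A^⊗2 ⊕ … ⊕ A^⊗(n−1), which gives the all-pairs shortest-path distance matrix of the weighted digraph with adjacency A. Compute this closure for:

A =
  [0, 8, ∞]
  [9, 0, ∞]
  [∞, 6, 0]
Closure =
  [0, 8, ∞]
  [9, 0, ∞]
  [15, 6, 0]

This is the Floyd-Warshall all-pairs shortest-path computation. For each intermediate vertex k = 0, 1, …, 2, update dist[i][j] ← min(dist[i][j], dist[i][k] + dist[k][j]). The final matrix gives, for each (i, j), the minimum total weight of any directed path from i to j (possibly empty when i = j).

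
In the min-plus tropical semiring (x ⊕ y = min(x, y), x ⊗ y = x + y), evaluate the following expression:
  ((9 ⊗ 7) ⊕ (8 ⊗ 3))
((9 ⊗ 7) ⊕ (8 ⊗ 3)) = 11

Expand innermost to outermost. Recall ⊕ takes the minimum of its arguments and ⊗ takes their sum. Working out the expression ((9 ⊗ 7) ⊕ (8 ⊗ 3)) gives 11.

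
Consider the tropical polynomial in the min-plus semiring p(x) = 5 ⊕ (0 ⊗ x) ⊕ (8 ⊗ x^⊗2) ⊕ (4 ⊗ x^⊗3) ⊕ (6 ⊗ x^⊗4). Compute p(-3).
p(-3) = -6

A tropical monomial a ⊗ x^⊗i evaluates to a + i · x. Evaluating each term at x = -3:
  Term 0 contributes 5 + 0 · -3 = 5
  Term 1 contributes 0 + 1 · -3 = -3
  Term 2 contributes 8 + 2 · -3 = 2
  Term 3 contributes 4 + 3 · -3 = -5
  Term 4 contributes 6 + 4 · -3 = -6
p(-3) = ⊕ of these = min[5, -3, 2, -5, -6] = -6.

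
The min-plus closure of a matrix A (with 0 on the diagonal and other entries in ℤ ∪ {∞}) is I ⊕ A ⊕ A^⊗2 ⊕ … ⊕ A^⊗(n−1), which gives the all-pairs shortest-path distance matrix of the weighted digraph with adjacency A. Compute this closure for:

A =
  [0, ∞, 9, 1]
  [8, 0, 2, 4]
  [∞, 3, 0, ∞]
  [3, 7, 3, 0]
Closure =
  [0, 7, 4, 1]
  [7, 0, 2, 4]
  [10, 3, 0, 7]
  [3, 6, 3, 0]

This is the Floyd-Warshall all-pairs shortest-path computation. For each intermediate vertex k = 0, 1, …, 3, update dist[i][j] ← min(dist[i][j], dist[i][k] + dist[k][j]). The final matrix gives, for each (i, j), the minimum total weight of any directed path from i to j (possibly empty when i = j).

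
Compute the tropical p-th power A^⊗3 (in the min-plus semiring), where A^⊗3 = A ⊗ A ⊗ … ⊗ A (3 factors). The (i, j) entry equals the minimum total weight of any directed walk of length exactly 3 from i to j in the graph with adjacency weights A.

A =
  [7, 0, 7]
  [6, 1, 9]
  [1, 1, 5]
A^⊗3 =
  [7, 2, 10]
  [8, 3, 11]
  [7, 2, 10]

Each entry (A^⊗3)_ij equals the minimum over all length-3 walks i = v_0 → v_1 → … → v_3 = j of Σ_t A[v_t][v_{t+1}]. For example, for (i, j) = (0, 2) we minimise over 9 possible intermediate vertex sequences; the minimum is 10, attained along the walk 0 → 1 → 1 → 2.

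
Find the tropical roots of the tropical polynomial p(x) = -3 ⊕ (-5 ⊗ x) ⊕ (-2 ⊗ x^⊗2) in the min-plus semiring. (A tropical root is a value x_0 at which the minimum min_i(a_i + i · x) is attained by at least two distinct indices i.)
Roots: {-3, 2}

Each tropical root is a break point of the lower envelope of the lines y = a_i + i · x (there are 3 lines, with slopes 0, 1, ..., 2). Only the lines that attain the minimum somewhere contribute to roots; other lines are dominated. Here the surviving (envelope) indices are i = 2, i = 1, i = 0.
Intersections between consecutive envelope lines give the roots: for adjacent envelope indices i < j the intersection is x = (a_i − a_j) / (j − i). Reading off the sorted break points: {-3, 2}.
Verification: at each break x_0, at least two indices attain the minimum of min_i(a_i + i · x_0).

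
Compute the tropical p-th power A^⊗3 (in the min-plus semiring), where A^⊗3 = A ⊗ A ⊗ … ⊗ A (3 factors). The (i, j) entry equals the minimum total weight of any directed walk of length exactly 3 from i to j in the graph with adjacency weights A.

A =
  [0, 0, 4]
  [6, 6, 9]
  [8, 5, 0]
A^⊗3 =
  [0, 0, 4]
  [6, 6, 9]
  [8, 5, 0]

Each entry (A^⊗3)_ij equals the minimum over all length-3 walks i = v_0 → v_1 → … → v_3 = j of Σ_t A[v_t][v_{t+1}]. For example, for (i, j) = (0, 2) we minimise over 9 possible intermediate vertex sequences; the minimum is 4, attained along the walk 0 → 0 → 0 → 2.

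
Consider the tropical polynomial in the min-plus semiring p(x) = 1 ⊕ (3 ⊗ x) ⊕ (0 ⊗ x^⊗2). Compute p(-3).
p(-3) = -6

A tropical monomial a ⊗ x^⊗i evaluates to a + i · x. Evaluating each term at x = -3:
  Term 0 contributes 1 + 0 · -3 = 1
  Term 1 contributes 3 + 1 · -3 = 0
  Term 2 contributes 0 + 2 · -3 = -6
p(-3) = ⊕ of these = min[1, 0, -6] = -6.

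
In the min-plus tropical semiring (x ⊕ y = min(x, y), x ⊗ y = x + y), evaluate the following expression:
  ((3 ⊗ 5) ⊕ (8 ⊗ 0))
((3 ⊗ 5) ⊕ (8 ⊗ 0)) = 8

Expand innermost to outermost. Recall ⊕ takes the minimum of its arguments and ⊗ takes their sum. Working out the expression ((3 ⊗ 5) ⊕ (8 ⊗ 0)) gives 8.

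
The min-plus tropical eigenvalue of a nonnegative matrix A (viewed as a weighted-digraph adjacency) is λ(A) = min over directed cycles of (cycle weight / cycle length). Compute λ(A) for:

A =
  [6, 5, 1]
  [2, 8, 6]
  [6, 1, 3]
λ(A) = 4/3

Enumerate directed cycles and compute their means (weight / length). Sample:
  cycle 0 → 0: weight = 6, length = 1, mean = 6/1 ≈ 6.000
  cycle 1 → 1: weight = 8, length = 1, mean = 8/1 ≈ 8.000
  cycle 2 → 2: weight = 3, length = 1, mean = 3/1 ≈ 3.000
  cycle 0 → 1 → 0: weight = 7, length = 2, mean = 7/2 ≈ 3.500
  cycle 0 → 2 → 0: weight = 7, length = 2, mean = 7/2 ≈ 3.500
  cycle 1 → 0 → 1: weight = 7, length = 2, mean = 7/2 ≈ 3.500
Minimum mean = 1.333, attained e.g. along the cycle 0 → 2 → 1 → 0 with weight 4 and length 3. So λ(A) = 4/3 = 4/3.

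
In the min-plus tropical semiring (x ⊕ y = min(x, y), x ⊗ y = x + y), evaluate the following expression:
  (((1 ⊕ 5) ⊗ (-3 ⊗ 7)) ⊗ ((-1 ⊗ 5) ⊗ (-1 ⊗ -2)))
(((1 ⊕ 5) ⊗ (-3 ⊗ 7)) ⊗ ((-1 ⊗ 5) ⊗ (-1 ⊗ -2))) = 6

Expand innermost to outermost. Recall ⊕ takes the minimum of its arguments and ⊗ takes their sum. Working out the expression (((1 ⊕ 5) ⊗ (-3 ⊗ 7)) ⊗ ((-1 ⊗ 5) ⊗ (-1 ⊗ -2))) gives 6.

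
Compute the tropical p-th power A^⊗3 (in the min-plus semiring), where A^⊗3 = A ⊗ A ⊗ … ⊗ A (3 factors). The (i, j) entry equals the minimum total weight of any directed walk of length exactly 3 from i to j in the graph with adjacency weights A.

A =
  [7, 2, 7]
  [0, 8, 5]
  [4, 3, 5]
A^⊗3 =
  [9, 4, 9]
  [2, 9, 7]
  [6, 5, 10]

Each entry (A^⊗3)_ij equals the minimum over all length-3 walks i = v_0 → v_1 → … → v_3 = j of Σ_t A[v_t][v_{t+1}]. For example, for (i, j) = (0, 2) we minimise over 9 possible intermediate vertex sequences; the minimum is 9, attained along the walk 0 → 1 → 0 → 2.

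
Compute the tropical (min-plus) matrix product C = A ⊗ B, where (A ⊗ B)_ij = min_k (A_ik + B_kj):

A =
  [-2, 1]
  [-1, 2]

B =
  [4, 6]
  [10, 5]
A ⊗ B =
  [2, 4]
  [3, 5]

Apply the min-plus product entry-by-entry:
  C[0][0] = min over k of (A[0][0] + B[0][0] = -2 + 4 = 2, A[0][1] + B[1][0] = 1 + 10 = 11) = 2 (attained at k = 0)
  C[0][1] = min over k of (A[0][0] + B[0][1] = -2 + 6 = 4, A[0][1] + B[1][1] = 1 + 5 = 6) = 4 (attained at k = 0)
  C[1][0] = min over k of (A[1][0] + B[0][0] = -1 + 4 = 3, A[1][1] + B[1][0] = 2 + 10 = 12) = 3 (attained at k = 0)
  C[1][1] = min over k of (A[1][0] + B[0][1] = -1 + 6 = 5, A[1][1] + B[1][1] = 2 + 5 = 7) = 5 (attained at k = 0)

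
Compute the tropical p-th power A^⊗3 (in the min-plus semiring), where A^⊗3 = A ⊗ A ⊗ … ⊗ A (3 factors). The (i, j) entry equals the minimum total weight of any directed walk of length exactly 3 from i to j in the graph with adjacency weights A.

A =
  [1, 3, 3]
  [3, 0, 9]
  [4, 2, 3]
A^⊗3 =
  [3, 3, 5]
  [3, 0, 6]
  [5, 2, 8]

Each entry (A^⊗3)_ij equals the minimum over all length-3 walks i = v_0 → v_1 → … → v_3 = j of Σ_t A[v_t][v_{t+1}]. For example, for (i, j) = (0, 2) we minimise over 9 possible intermediate vertex sequences; the minimum is 5, attained along the walk 0 → 0 → 0 → 2.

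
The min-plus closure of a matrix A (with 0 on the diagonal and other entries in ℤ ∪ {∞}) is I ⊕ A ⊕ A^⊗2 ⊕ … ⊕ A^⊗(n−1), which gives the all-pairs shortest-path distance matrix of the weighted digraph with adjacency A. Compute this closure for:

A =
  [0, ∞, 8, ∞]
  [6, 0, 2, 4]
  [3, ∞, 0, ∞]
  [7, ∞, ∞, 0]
Closure =
  [0, ∞, 8, ∞]
  [5, 0, 2, 4]
  [3, ∞, 0, ∞]
  [7, ∞, 15, 0]

This is the Floyd-Warshall all-pairs shortest-path computation. For each intermediate vertex k = 0, 1, …, 3, update dist[i][j] ← min(dist[i][j], dist[i][k] + dist[k][j]). The final matrix gives, for each (i, j), the minimum total weight of any directed path from i to j (possibly empty when i = j).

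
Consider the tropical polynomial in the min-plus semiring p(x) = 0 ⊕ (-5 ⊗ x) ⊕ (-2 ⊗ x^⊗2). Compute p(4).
p(4) = -1

A tropical monomial a ⊗ x^⊗i evaluates to a + i · x. Evaluating each term at x = 4:
  Term 0 contributes 0 + 0 · 4 = 0
  Term 1 contributes -5 + 1 · 4 = -1
  Term 2 contributes -2 + 2 · 4 = 6
p(4) = ⊕ of these = min[0, -1, 6] = -1.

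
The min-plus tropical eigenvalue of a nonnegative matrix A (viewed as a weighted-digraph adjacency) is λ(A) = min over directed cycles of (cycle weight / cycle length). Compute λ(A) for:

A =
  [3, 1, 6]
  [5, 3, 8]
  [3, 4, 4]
λ(A) = 3

Enumerate directed cycles and compute their means (weight / length). Sample:
  cycle 0 → 0: weight = 3, length = 1, mean = 3/1 ≈ 3.000
  cycle 1 → 1: weight = 3, length = 1, mean = 3/1 ≈ 3.000
  cycle 2 → 2: weight = 4, length = 1, mean = 4/1 ≈ 4.000
  cycle 0 → 1 → 0: weight = 6, length = 2, mean = 6/2 ≈ 3.000
  cycle 0 → 2 → 0: weight = 9, length = 2, mean = 9/2 ≈ 4.500
  cycle 1 → 0 → 1: weight = 6, length = 2, mean = 6/2 ≈ 3.000
Minimum mean = 3.000, attained e.g. along the cycle 0 → 0 with weight 3 and length 1. So λ(A) = 3/1 = 3.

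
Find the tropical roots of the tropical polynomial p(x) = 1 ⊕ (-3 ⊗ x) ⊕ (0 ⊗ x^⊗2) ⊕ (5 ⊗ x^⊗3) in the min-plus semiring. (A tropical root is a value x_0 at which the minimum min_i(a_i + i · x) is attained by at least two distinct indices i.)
Roots: {-5, -3, 4}

Each tropical root is a break point of the lower envelope of the lines y = a_i + i · x (there are 4 lines, with slopes 0, 1, ..., 3). Only the lines that attain the minimum somewhere contribute to roots; other lines are dominated. Here the surviving (envelope) indices are i = 3, i = 2, i = 1, i = 0.
Intersections between consecutive envelope lines give the roots: for adjacent envelope indices i < j the intersection is x = (a_i − a_j) / (j − i). Reading off the sorted break points: {-5, -3, 4}.
Verification: at each break x_0, at least two indices attain the minimum of min_i(a_i + i · x_0).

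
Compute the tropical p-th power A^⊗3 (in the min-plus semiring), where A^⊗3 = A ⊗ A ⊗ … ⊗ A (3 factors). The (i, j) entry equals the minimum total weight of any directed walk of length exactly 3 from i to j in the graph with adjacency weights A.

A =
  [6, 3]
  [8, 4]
A^⊗3 =
  [15, 11]
  [16, 12]

Each entry (A^⊗3)_ij equals the minimum over all length-3 walks i = v_0 → v_1 → … → v_3 = j of Σ_t A[v_t][v_{t+1}]. For example, for (i, j) = (0, 1) we minimise over 4 possible intermediate vertex sequences; the minimum is 11, attained along the walk 0 → 1 → 1 → 1.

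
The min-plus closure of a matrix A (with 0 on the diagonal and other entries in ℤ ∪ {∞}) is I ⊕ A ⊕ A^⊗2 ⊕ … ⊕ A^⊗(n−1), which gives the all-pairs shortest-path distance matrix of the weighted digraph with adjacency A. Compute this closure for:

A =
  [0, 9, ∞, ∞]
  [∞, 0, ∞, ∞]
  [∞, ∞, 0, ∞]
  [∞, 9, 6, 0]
Closure =
  [0, 9, ∞, ∞]
  [∞, 0, ∞, ∞]
  [∞, ∞, 0, ∞]
  [∞, 9, 6, 0]

This is the Floyd-Warshall all-pairs shortest-path computation. For each intermediate vertex k = 0, 1, …, 3, update dist[i][j] ← min(dist[i][j], dist[i][k] + dist[k][j]). The final matrix gives, for each (i, j), the minimum total weight of any directed path from i to j (possibly empty when i = j).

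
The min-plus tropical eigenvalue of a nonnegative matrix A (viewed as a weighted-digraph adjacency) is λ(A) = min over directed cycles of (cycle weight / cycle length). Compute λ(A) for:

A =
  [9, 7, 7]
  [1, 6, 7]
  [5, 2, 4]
λ(A) = 10/3

Enumerate directed cycles and compute their means (weight / length). Sample:
  cycle 0 → 0: weight = 9, length = 1, mean = 9/1 ≈ 9.000
  cycle 1 → 1: weight = 6, length = 1, mean = 6/1 ≈ 6.000
  cycle 2 → 2: weight = 4, length = 1, mean = 4/1 ≈ 4.000
  cycle 0 → 1 → 0: weight = 8, length = 2, mean = 8/2 ≈ 4.000
  cycle 0 → 2 → 0: weight = 12, length = 2, mean = 12/2 ≈ 6.000
  cycle 1 → 0 → 1: weight = 8, length = 2, mean = 8/2 ≈ 4.000
Minimum mean = 3.333, attained e.g. along the cycle 0 → 2 → 1 → 0 with weight 10 and length 3. So λ(A) = 10/3 = 10/3.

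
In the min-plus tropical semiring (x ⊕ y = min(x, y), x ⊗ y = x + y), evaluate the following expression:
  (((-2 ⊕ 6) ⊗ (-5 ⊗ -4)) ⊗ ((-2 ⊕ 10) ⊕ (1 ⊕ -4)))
(((-2 ⊕ 6) ⊗ (-5 ⊗ -4)) ⊗ ((-2 ⊕ 10) ⊕ (1 ⊕ -4))) = -15

Expand innermost to outermost. Recall ⊕ takes the minimum of its arguments and ⊗ takes their sum. Working out the expression (((-2 ⊕ 6) ⊗ (-5 ⊗ -4)) ⊗ ((-2 ⊕ 10) ⊕ (1 ⊕ -4))) gives -15.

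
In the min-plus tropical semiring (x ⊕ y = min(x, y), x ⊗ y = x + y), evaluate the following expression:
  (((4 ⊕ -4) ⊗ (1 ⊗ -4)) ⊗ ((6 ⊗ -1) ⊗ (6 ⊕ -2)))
(((4 ⊕ -4) ⊗ (1 ⊗ -4)) ⊗ ((6 ⊗ -1) ⊗ (6 ⊕ -2))) = -4

Expand innermost to outermost. Recall ⊕ takes the minimum of its arguments and ⊗ takes their sum. Working out the expression (((4 ⊕ -4) ⊗ (1 ⊗ -4)) ⊗ ((6 ⊗ -1) ⊗ (6 ⊕ -2))) gives -4.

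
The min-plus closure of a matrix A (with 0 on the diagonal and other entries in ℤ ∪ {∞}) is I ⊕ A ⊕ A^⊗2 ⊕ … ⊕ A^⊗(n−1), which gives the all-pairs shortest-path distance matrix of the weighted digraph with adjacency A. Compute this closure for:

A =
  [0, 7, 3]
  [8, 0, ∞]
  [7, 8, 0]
Closure =
  [0, 7, 3]
  [8, 0, 11]
  [7, 8, 0]

This is the Floyd-Warshall all-pairs shortest-path computation. For each intermediate vertex k = 0, 1, …, 2, update dist[i][j] ← min(dist[i][j], dist[i][k] + dist[k][j]). The final matrix gives, for each (i, j), the minimum total weight of any directed path from i to j (possibly empty when i = j).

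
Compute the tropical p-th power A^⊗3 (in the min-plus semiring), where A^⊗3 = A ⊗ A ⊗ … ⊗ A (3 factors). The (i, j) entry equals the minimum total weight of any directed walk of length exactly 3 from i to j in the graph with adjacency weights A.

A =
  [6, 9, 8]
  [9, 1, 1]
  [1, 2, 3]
A^⊗3 =
  [11, 11, 11]
  [3, 3, 3]
  [4, 4, 4]

Each entry (A^⊗3)_ij equals the minimum over all length-3 walks i = v_0 → v_1 → … → v_3 = j of Σ_t A[v_t][v_{t+1}]. For example, for (i, j) = (0, 2) we minimise over 9 possible intermediate vertex sequences; the minimum is 11, attained along the walk 0 → 1 → 1 → 2.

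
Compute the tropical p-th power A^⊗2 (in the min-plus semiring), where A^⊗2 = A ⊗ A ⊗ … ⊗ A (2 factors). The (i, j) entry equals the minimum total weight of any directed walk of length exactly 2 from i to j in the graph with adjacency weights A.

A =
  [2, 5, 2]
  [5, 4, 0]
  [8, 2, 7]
A^⊗2 =
  [4, 4, 4]
  [7, 2, 4]
  [7, 6, 2]

Each entry (A^⊗2)_ij equals the minimum over all length-2 walks i = v_0 → v_1 → … → v_2 = j of Σ_t A[v_t][v_{t+1}]. For example, for (i, j) = (0, 2) we minimise over 3 possible intermediate vertex sequences; the minimum is 4, attained along the walk 0 → 0 → 2.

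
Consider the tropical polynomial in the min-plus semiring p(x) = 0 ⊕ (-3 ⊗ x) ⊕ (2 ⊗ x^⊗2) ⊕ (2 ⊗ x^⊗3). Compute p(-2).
p(-2) = -5

A tropical monomial a ⊗ x^⊗i evaluates to a + i · x. Evaluating each term at x = -2:
  Term 0 contributes 0 + 0 · -2 = 0
  Term 1 contributes -3 + 1 · -2 = -5
  Term 2 contributes 2 + 2 · -2 = -2
  Term 3 contributes 2 + 3 · -2 = -4
p(-2) = ⊕ of these = min[0, -5, -2, -4] = -5.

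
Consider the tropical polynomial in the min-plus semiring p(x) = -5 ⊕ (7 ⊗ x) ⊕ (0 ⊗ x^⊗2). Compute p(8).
p(8) = -5

A tropical monomial a ⊗ x^⊗i evaluates to a + i · x. Evaluating each term at x = 8:
  Term 0 contributes -5 + 0 · 8 = -5
  Term 1 contributes 7 + 1 · 8 = 15
  Term 2 contributes 0 + 2 · 8 = 16
p(8) = ⊕ of these = min[-5, 15, 16] = -5.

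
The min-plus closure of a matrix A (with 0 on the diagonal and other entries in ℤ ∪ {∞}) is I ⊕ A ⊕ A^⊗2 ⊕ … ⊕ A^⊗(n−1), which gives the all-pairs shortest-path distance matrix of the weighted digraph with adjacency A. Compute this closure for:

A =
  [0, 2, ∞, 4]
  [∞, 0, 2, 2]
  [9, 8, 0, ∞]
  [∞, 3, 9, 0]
Closure =
  [0, 2, 4, 4]
  [11, 0, 2, 2]
  [9, 8, 0, 10]
  [14, 3, 5, 0]

This is the Floyd-Warshall all-pairs shortest-path computation. For each intermediate vertex k = 0, 1, …, 3, update dist[i][j] ← min(dist[i][j], dist[i][k] + dist[k][j]). The final matrix gives, for each (i, j), the minimum total weight of any directed path from i to j (possibly empty when i = j).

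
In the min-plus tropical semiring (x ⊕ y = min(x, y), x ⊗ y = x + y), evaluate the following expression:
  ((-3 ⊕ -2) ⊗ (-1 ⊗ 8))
((-3 ⊕ -2) ⊗ (-1 ⊗ 8)) = 4

Expand innermost to outermost. Recall ⊕ takes the minimum of its arguments and ⊗ takes their sum. Working out the expression ((-3 ⊕ -2) ⊗ (-1 ⊗ 8)) gives 4.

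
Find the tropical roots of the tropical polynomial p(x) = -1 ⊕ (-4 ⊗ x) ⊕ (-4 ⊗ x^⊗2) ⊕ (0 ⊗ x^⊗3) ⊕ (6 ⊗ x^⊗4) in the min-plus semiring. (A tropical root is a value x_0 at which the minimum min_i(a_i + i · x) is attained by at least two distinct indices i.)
Roots: {-6, -4, 0, 3}

Each tropical root is a break point of the lower envelope of the lines y = a_i + i · x (there are 5 lines, with slopes 0, 1, ..., 4). Only the lines that attain the minimum somewhere contribute to roots; other lines are dominated. Here the surviving (envelope) indices are i = 4, i = 3, i = 2, i = 1, i = 0.
Intersections between consecutive envelope lines give the roots: for adjacent envelope indices i < j the intersection is x = (a_i − a_j) / (j − i). Reading off the sorted break points: {-6, -4, 0, 3}.
Verification: at each break x_0, at least two indices attain the minimum of min_i(a_i + i · x_0).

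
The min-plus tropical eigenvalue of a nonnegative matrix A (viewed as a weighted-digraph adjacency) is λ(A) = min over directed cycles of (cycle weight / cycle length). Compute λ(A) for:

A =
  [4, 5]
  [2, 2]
λ(A) = 2

Enumerate directed cycles and compute their means (weight / length). Sample:
  cycle 0 → 0: weight = 4, length = 1, mean = 4/1 ≈ 4.000
  cycle 1 → 1: weight = 2, length = 1, mean = 2/1 ≈ 2.000
  cycle 0 → 1 → 0: weight = 7, length = 2, mean = 7/2 ≈ 3.500
  cycle 1 → 0 → 1: weight = 7, length = 2, mean = 7/2 ≈ 3.500
Minimum mean = 2.000, attained e.g. along the cycle 1 → 1 with weight 2 and length 1. So λ(A) = 2/1 = 2.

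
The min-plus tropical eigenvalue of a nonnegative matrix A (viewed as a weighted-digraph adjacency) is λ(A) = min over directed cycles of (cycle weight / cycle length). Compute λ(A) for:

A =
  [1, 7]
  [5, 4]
λ(A) = 1

Enumerate directed cycles and compute their means (weight / length). Sample:
  cycle 0 → 0: weight = 1, length = 1, mean = 1/1 ≈ 1.000
  cycle 1 → 1: weight = 4, length = 1, mean = 4/1 ≈ 4.000
  cycle 0 → 1 → 0: weight = 12, length = 2, mean = 12/2 ≈ 6.000
  cycle 1 → 0 → 1: weight = 12, length = 2, mean = 12/2 ≈ 6.000
Minimum mean = 1.000, attained e.g. along the cycle 0 → 0 with weight 1 and length 1. So λ(A) = 1/1 = 1.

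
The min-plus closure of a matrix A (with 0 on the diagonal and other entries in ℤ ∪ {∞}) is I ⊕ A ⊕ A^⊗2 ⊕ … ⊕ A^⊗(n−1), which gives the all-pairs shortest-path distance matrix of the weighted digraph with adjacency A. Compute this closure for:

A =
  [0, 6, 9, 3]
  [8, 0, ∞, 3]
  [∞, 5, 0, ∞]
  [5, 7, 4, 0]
Closure =
  [0, 6, 7, 3]
  [8, 0, 7, 3]
  [13, 5, 0, 8]
  [5, 7, 4, 0]

This is the Floyd-Warshall all-pairs shortest-path computation. For each intermediate vertex k = 0, 1, …, 3, update dist[i][j] ← min(dist[i][j], dist[i][k] + dist[k][j]). The final matrix gives, for each (i, j), the minimum total weight of any directed path from i to j (possibly empty when i = j).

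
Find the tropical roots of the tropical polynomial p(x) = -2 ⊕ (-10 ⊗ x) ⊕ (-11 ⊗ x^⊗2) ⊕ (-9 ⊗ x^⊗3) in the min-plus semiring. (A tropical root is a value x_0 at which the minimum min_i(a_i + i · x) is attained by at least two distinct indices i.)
Roots: {-2, 1, 8}

Each tropical root is a break point of the lower envelope of the lines y = a_i + i · x (there are 4 lines, with slopes 0, 1, ..., 3). Only the lines that attain the minimum somewhere contribute to roots; other lines are dominated. Here the surviving (envelope) indices are i = 3, i = 2, i = 1, i = 0.
Intersections between consecutive envelope lines give the roots: for adjacent envelope indices i < j the intersection is x = (a_i − a_j) / (j − i). Reading off the sorted break points: {-2, 1, 8}.
Verification: at each break x_0, at least two indices attain the minimum of min_i(a_i + i · x_0).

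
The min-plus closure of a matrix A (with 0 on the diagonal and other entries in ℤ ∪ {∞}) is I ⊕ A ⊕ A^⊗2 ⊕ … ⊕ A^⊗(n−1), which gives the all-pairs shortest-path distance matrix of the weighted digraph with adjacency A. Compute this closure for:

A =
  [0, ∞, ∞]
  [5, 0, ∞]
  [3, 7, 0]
Closure =
  [0, ∞, ∞]
  [5, 0, ∞]
  [3, 7, 0]

This is the Floyd-Warshall all-pairs shortest-path computation. For each intermediate vertex k = 0, 1, …, 2, update dist[i][j] ← min(dist[i][j], dist[i][k] + dist[k][j]). The final matrix gives, for each (i, j), the minimum total weight of any directed path from i to j (possibly empty when i = j).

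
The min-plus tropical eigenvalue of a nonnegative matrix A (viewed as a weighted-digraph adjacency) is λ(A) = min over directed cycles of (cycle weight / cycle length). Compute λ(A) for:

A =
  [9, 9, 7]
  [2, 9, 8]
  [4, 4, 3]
λ(A) = 3

Enumerate directed cycles and compute their means (weight / length). Sample:
  cycle 0 → 0: weight = 9, length = 1, mean = 9/1 ≈ 9.000
  cycle 1 → 1: weight = 9, length = 1, mean = 9/1 ≈ 9.000
  cycle 2 → 2: weight = 3, length = 1, mean = 3/1 ≈ 3.000
  cycle 0 → 1 → 0: weight = 11, length = 2, mean = 11/2 ≈ 5.500
  cycle 0 → 2 → 0: weight = 11, length = 2, mean = 11/2 ≈ 5.500
  cycle 1 → 0 → 1: weight = 11, length = 2, mean = 11/2 ≈ 5.500
Minimum mean = 3.000, attained e.g. along the cycle 2 → 2 with weight 3 and length 1. So λ(A) = 3/1 = 3.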